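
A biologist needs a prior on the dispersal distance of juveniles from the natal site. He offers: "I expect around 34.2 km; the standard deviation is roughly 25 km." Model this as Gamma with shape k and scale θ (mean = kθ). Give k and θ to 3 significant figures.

For Gamma(k, scale θ): mean = kθ, variance = kθ², so CV = 1/√k.
CV = SD/mean = 25/34.2 = 0.731, hence k = 1/CV² = 1.87.
Then θ = mean/k = 34.2/1.87 = 18.3.

k ≈ 1.87, θ ≈ 18.3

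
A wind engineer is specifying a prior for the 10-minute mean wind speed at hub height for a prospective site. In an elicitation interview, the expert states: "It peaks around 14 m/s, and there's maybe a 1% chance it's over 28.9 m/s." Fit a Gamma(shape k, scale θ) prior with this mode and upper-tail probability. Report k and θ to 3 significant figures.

Gamma(k,θ) with k>1 has mode (k−1)θ, so θ = 14/(k−1).
Need P(X < 28.9) = 0.99 with θ tied to k this way. Start at k = 2, θ = 14: P(X<28.9) ≈ 0.611.
Too low — raise k to concentrate. Iterating converges to k ≈ 10.3.
Then θ = 14/(10.3−1) ≈ 1.51.

k ≈ 10.3, θ ≈ 1.51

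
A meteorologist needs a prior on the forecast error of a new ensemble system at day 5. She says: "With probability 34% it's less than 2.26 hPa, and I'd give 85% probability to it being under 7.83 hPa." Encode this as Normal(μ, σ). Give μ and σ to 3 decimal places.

μ = 3.846, σ = 3.844

For Normal(μ,σ), the p-quantile is μ + z_p·σ. Here z_{0.34} = -0.4125, z_{0.85} = 1.036.
So 2.26 = μ − 0.4125σ and 7.83 = μ + 1.036σ.
Subtracting: σ = (7.83 − 2.26)/(1.036 − (-0.4125)) = 3.844.
Then μ = 2.26 − (-0.4125)·3.844 = 3.846.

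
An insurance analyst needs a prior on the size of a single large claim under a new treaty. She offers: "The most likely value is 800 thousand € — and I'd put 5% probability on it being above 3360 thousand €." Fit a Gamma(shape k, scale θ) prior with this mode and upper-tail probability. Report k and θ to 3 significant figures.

Gamma(k,θ) with k>1 has mode (k−1)θ, so θ = 800/(k−1).
Need P(X < 3360) = 0.95 with θ tied to k this way. Start at k = 2, θ = 800: P(X<3360) ≈ 0.922.
Too low — raise k to concentrate. Iterating converges to k ≈ 2.21.
Then θ = 800/(2.21−1) ≈ 661.

k ≈ 2.21, θ ≈ 661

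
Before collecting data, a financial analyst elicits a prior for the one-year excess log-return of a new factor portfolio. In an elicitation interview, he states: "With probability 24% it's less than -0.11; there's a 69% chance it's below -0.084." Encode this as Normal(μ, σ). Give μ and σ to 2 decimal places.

The p-quantile of Normal(μ,σ) is μ + z_p·σ, with z_{0.24} = -0.7063 and z_{0.69} = 0.4959.
Eliminate σ: μ = (z₂·x₁ − z₁·x₂)/(z₂ − z₁) = (0.4959·-0.11 − (-0.7063)·-0.084)/1.202 = -0.09.
Then σ = (x₂ − x₁)/(z₂ − z₁) = (-0.084 − -0.11)/1.202 = 0.02.

μ = -0.09, σ = 0.02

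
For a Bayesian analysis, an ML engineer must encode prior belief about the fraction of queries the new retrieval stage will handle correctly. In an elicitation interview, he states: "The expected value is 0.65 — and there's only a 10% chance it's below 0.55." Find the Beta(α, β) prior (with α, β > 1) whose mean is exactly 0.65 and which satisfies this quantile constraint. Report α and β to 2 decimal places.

α ≈ 24.86, β ≈ 13.39

With mean 0.65 fixed, write α = 0.65s, β = 0.35s where s = α+β.
Need P(θ < 0.55) = 0.1 under Beta(0.65s, 0.35s). Normal approximation: (q−m)/√(m(1−m)/s) ≈ z_{0.1} = -1.28, so s ≈ 0.65·0.35·(-1.28)²/(0.55−0.65)² = 37.4.
At s = 37.4: P(θ<0.55) ≈ 0.103. Adjusting to match 0.1 gives s ≈ 38.25.
So α = 0.65·38.25 ≈ 24.86, β = 0.35·38.25 ≈ 13.39.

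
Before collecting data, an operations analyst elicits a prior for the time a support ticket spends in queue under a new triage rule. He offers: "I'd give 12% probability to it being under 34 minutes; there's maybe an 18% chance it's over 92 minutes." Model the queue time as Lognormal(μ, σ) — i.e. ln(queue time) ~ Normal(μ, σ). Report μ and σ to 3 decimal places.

μ ≈ 4.086, σ ≈ 0.476

If T ~ Lognormal(μ,σ) then ln T ~ Normal(μ,σ), so the p-quantile of ln T is μ + z_p·σ.
ln(34) = 3.526 and ln(92) = 4.522; z_{0.12} = -1.175, z_{0.82} = 0.9154.
σ = (4.522 − 3.526)/(0.9154 − (-1.175)) = 0.476.
μ = 3.526 − (-1.175)·0.476 = 4.086.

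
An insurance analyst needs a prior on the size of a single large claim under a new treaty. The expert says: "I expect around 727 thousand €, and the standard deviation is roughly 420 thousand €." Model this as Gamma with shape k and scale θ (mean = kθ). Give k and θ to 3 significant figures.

k ≈ 3, θ ≈ 243

For Gamma(k, scale θ): mean = kθ, variance = kθ², so CV = 1/√k.
CV = SD/mean = 420/727 = 0.5777, hence k = 1/CV² = 3.
Then θ = mean/k = 727/3 = 243.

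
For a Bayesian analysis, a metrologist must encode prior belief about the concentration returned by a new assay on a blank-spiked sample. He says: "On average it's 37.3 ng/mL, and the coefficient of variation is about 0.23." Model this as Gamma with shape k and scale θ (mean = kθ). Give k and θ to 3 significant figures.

For Gamma(k, scale θ): mean = kθ, variance = kθ², so CV = 1/√k.
CV = 0.23, hence k = 1/CV² = 18.9.
Then θ = mean/k = 37.3/18.9 = 1.97.

k ≈ 18.9, θ ≈ 1.97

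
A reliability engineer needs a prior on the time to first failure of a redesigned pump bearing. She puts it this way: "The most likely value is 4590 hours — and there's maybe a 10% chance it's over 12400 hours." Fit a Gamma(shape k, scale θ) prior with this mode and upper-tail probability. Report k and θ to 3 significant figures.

k ≈ 2.94, θ ≈ 2370

Gamma(k,θ) with k>1 has mode (k−1)θ, so θ = 4590/(k−1).
Need P(X < 12400) = 0.9 with θ tied to k this way. Start at k = 2, θ = 4590: P(X<12400) ≈ 0.752.
Too low — raise k to concentrate. Iterating converges to k ≈ 2.94.
Then θ = 4590/(2.94−1) ≈ 2370.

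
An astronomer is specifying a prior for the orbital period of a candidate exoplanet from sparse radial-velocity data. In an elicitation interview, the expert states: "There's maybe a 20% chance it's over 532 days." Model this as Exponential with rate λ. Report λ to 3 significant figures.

λ ≈ 0.00303

P(T > 532.0) = e^(−λ·532.0) = 0.2, so λ = −ln(0.2)/532.0 = 0.00303.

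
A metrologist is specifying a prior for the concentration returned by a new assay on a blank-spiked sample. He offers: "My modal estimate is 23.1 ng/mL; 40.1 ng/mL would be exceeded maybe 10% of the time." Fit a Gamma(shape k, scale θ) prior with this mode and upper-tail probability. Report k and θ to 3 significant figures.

k ≈ 7.24, θ ≈ 3.7

Gamma(k,θ) with k>1 has mode (k−1)θ, so θ = 23.1/(k−1).
Need P(X < 40.1) = 0.9 with θ tied to k this way. Start at k = 2, θ = 23.1: P(X<40.1) ≈ 0.518.
Too low — raise k to concentrate. Iterating converges to k ≈ 7.24.
Then θ = 23.1/(7.24−1) ≈ 3.7.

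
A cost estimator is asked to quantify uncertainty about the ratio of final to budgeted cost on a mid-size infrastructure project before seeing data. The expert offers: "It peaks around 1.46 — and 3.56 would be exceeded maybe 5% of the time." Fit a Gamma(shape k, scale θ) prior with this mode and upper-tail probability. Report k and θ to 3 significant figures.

Gamma(k,θ) with k>1 has mode (k−1)θ, so θ = 1.46/(k−1).
Need P(X < 3.56) = 0.95 with θ tied to k this way. Start at k = 2, θ = 1.46: P(X<3.56) ≈ 0.700.
Too low — raise k to concentrate. Iterating converges to k ≈ 4.43.
Then θ = 1.46/(4.43−1) ≈ 0.426.

k ≈ 4.43, θ ≈ 0.426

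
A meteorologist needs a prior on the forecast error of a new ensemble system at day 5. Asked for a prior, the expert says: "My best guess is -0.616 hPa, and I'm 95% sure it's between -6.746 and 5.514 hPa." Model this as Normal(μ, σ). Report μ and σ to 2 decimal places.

A symmetric 95% interval runs μ ± z·σ with z = 1.96.
Half-width = 6.13, so σ = 6.13/1.96 = 3.13.
μ is the stated best guess, -0.62.

μ = -0.62, σ = 3.13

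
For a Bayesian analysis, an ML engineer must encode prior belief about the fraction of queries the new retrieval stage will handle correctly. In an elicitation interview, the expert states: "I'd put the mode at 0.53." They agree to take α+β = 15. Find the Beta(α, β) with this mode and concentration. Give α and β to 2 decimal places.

For α,β > 1 the Beta mode is (α−1)/(α+β−2). With α+β = 15, the mode is (α−1)/13.
Set (α−1)/13 = 0.53 → α = 1 + 0.53·13 = 7.89.
β = 15 − α = 7.11.

α = 7.89, β = 7.11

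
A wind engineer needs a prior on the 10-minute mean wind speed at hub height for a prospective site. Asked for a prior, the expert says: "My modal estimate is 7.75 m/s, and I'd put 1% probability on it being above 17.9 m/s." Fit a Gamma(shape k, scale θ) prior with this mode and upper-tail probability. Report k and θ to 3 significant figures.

k ≈ 7.81, θ ≈ 1.14

Gamma(k,θ) with k>1 has mode (k−1)θ, so θ = 7.75/(k−1).
Need P(X < 17.9) = 0.99 with θ tied to k this way. Start at k = 2, θ = 7.75: P(X<17.9) ≈ 0.671.
Too low — raise k to concentrate. Iterating converges to k ≈ 7.81.
Then θ = 7.75/(7.81−1) ≈ 1.14.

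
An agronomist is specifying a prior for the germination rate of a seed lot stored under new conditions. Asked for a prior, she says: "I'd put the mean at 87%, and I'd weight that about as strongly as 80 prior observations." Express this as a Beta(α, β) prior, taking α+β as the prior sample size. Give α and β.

Under the effective-sample-size interpretation, Beta(α, β) has prior mean α/(α+β) and prior sample size α+β.
So α+β = 80 and α/(α+β) = 0.87, giving α = 0.87·80 = 69.6 and β = 80 − 69.6 = 10.4.

α = 69.6, β = 10.4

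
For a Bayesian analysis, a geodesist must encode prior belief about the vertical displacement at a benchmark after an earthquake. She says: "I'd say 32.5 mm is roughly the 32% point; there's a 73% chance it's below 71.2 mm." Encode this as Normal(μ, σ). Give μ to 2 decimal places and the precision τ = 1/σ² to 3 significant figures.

μ = 49.25, τ = 0.00078

The p-quantile of Normal(μ,σ) is μ + z_p·σ, with z_{0.32} = -0.4677 and z_{0.73} = 0.6128.
Eliminate σ: μ = (z₂·x₁ − z₁·x₂)/(z₂ − z₁) = (0.6128·32.5 − (-0.4677)·71.2)/1.081 = 49.25.
Then σ = (x₂ − x₁)/(z₂ − z₁) = (71.2 − 32.5)/1.081 = 35.82.
Precision τ = 1/σ² = 1/35.82² = 0.00078.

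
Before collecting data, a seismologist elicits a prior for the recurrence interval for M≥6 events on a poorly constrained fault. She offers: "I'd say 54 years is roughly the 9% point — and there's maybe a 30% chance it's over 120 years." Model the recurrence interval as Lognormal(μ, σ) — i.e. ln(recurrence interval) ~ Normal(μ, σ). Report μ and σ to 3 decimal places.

If T ~ Lognormal(μ,σ) then ln T ~ Normal(μ,σ), so the p-quantile of ln T is μ + z_p·σ.
ln(54) = 3.989 and ln(120) = 4.787; z_{0.09} = -1.341, z_{0.7} = 0.5244.
σ = (4.787 − 3.989)/(0.5244 − (-1.341)) = 0.428.
μ = 3.989 − (-1.341)·0.428 = 4.563.

μ ≈ 4.563, σ ≈ 0.428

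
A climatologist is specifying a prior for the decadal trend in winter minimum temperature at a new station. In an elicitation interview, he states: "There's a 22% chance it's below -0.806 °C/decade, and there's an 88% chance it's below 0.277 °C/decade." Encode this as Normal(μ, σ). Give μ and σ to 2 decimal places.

The p-quantile of Normal(μ,σ) is μ + z_p·σ, with z_{0.22} = -0.7722 and z_{0.88} = 1.175.
Eliminate σ: μ = (z₂·x₁ − z₁·x₂)/(z₂ − z₁) = (1.175·-0.806 − (-0.7722)·0.277)/1.947 = -0.38.
Then σ = (x₂ − x₁)/(z₂ − z₁) = (0.277 − -0.806)/1.947 = 0.56.

μ = -0.38, σ = 0.56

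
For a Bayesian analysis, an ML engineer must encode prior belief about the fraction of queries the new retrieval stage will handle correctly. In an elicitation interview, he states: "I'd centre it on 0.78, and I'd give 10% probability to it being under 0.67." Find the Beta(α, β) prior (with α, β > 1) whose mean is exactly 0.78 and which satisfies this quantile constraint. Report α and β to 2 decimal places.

With mean 0.78 fixed, write α = 0.78s, β = 0.22s where s = α+β.
Need P(θ < 0.67) = 0.1 under Beta(0.78s, 0.22s). Normal approximation: (q−m)/√(m(1−m)/s) ≈ z_{0.1} = -1.28, so s ≈ 0.78·0.22·(-1.28)²/(0.67−0.78)² = 23.3.
At s = 23.3: P(θ<0.67) ≈ 0.106. Adjusting to match 0.1 gives s ≈ 24.72.
So α = 0.78·24.72 ≈ 19.28, β = 0.22·24.72 ≈ 5.44.

α ≈ 19.28, β ≈ 5.44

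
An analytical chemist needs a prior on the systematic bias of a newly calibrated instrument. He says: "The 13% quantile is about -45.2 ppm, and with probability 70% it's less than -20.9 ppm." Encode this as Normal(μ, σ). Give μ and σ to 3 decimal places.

For Normal(μ,σ), the p-quantile is μ + z_p·σ. Here z_{0.13} = -1.126, z_{0.7} = 0.5244.
So -45.2 = μ − 1.126σ and -20.9 = μ + 0.5244σ.
Subtracting: σ = (-20.9 − -45.2)/(0.5244 − (-1.126)) = 14.720.
Then μ = -45.2 − (-1.126)·14.720 = -28.619.

μ = -28.619, σ = 14.720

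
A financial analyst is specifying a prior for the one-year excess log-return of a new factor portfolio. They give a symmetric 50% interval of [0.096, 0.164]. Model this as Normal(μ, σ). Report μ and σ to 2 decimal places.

μ = 0.13, σ = 0.05

A symmetric 50% interval runs μ ± z·σ with z = 0.6745.
Half-width = 0.034, so σ = 0.034/0.6745 = 0.05.
μ is the interval midpoint, 0.13.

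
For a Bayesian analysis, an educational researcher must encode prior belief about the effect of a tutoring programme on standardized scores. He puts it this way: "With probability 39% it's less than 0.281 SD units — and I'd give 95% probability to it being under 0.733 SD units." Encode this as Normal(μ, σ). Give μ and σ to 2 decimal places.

The p-quantile of Normal(μ,σ) is μ + z_p·σ, with z_{0.39} = -0.2793 and z_{0.95} = 1.645.
Eliminate σ: μ = (z₂·x₁ − z₁·x₂)/(z₂ − z₁) = (1.645·0.281 − (-0.2793)·0.733)/1.924 = 0.35.
Then σ = (x₂ − x₁)/(z₂ − z₁) = (0.733 − 0.281)/1.924 = 0.23.

μ = 0.35, σ = 0.23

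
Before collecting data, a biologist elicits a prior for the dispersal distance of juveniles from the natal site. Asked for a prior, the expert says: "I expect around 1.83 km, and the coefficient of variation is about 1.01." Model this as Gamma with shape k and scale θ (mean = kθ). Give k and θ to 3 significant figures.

k ≈ 0.98, θ ≈ 1.87

For Gamma(k, scale θ): mean = kθ, variance = kθ², so CV = 1/√k.
CV = 1.01, hence k = 1/CV² = 0.98.
Then θ = mean/k = 1.83/0.98 = 1.87.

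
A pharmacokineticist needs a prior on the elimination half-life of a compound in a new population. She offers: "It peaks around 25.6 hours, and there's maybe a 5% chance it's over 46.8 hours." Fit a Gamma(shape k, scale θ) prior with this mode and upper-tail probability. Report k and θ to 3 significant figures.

k ≈ 8.65, θ ≈ 3.35

Gamma(k,θ) with k>1 has mode (k−1)θ, so θ = 25.6/(k−1).
Need P(X < 46.8) = 0.95 with θ tied to k this way. Start at k = 2, θ = 25.6: P(X<46.8) ≈ 0.545.
Too low — raise k to concentrate. Iterating converges to k ≈ 8.65.
Then θ = 25.6/(8.65−1) ≈ 3.35.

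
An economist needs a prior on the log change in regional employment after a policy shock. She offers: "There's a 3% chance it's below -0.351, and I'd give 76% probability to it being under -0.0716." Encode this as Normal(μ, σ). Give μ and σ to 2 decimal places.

The p-quantile of Normal(μ,σ) is μ + z_p·σ, with z_{0.03} = -1.881 and z_{0.76} = 0.7063.
Eliminate σ: μ = (z₂·x₁ − z₁·x₂)/(z₂ − z₁) = (0.7063·-0.351 − (-1.881)·-0.0716)/2.587 = -0.15.
Then σ = (x₂ − x₁)/(z₂ − z₁) = (-0.0716 − -0.351)/2.587 = 0.11.

μ = -0.15, σ = 0.11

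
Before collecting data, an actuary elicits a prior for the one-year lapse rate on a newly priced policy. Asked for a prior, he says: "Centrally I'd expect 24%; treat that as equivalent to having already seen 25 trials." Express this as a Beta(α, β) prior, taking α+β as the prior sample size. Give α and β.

α = 6, β = 19

Under the effective-sample-size interpretation, Beta(α, β) has prior mean α/(α+β) and prior sample size α+β.
So α+β = 25 and α/(α+β) = 0.24, giving α = 0.24·25 = 6 and β = 25 − 6 = 19.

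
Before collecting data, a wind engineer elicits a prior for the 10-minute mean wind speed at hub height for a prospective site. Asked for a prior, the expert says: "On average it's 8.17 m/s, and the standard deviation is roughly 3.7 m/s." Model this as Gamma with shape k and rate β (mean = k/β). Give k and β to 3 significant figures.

For Gamma(k, rate β): mean = k/β, variance = k/β², so CV = 1/√k.
CV = SD/mean = 3.7/8.17 = 0.4529, hence k = 1/CV² = 4.88.
Then β = k/mean = 4.88/8.17 = 0.597.

k ≈ 4.88, β ≈ 0.597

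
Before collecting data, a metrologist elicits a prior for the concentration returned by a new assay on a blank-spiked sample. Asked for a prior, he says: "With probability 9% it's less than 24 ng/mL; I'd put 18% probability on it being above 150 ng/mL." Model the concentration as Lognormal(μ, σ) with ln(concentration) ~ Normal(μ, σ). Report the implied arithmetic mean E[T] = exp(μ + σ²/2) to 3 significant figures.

If T ~ Lognormal(μ,σ) then ln T ~ Normal(μ,σ), so the p-quantile of ln T is μ + z_p·σ.
ln(24) = 3.178 and ln(150) = 5.011; z_{0.09} = -1.341, z_{0.82} = 0.9154.
σ = (5.011 − 3.178)/(0.9154 − (-1.341)) = 0.812.
μ = 3.178 − (-1.341)·0.812 = 4.267.
E[T] = exp(μ + σ²/2) = exp(4.267 + 0.3299) = 99.2 ng/mL.

E[T] ≈ 99.2 ng/mL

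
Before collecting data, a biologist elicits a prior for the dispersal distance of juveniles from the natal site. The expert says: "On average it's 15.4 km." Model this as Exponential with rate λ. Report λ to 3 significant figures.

Exponential mean = 1/λ, so λ = 1/15.4 = 0.0649.

λ ≈ 0.0649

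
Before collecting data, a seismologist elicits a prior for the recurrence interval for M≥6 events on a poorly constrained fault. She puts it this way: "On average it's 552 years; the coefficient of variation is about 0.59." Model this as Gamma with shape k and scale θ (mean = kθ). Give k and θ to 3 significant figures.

k ≈ 2.87, θ ≈ 192

For Gamma(k, scale θ): mean = kθ, variance = kθ², so CV = 1/√k.
CV = 0.59, hence k = 1/CV² = 2.87.
Then θ = mean/k = 552/2.87 = 192.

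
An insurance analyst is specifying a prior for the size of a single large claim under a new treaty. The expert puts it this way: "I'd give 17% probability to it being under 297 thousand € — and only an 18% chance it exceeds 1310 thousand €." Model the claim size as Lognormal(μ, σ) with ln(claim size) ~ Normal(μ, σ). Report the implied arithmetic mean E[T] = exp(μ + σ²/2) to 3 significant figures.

If T ~ Lognormal(μ,σ) then ln T ~ Normal(μ,σ), so the p-quantile of ln T is μ + z_p·σ.
ln(297) = 5.694 and ln(1310) = 7.178; z_{0.17} = -0.9542, z_{0.82} = 0.9154.
σ = (7.178 − 5.694)/(0.9154 − (-0.9542)) = 0.794.
μ = 5.694 − (-0.9542)·0.794 = 6.451.
E[T] = exp(μ + σ²/2) = exp(6.451 + 0.3151) = 868 thousand €.

E[T] ≈ 868 thousand €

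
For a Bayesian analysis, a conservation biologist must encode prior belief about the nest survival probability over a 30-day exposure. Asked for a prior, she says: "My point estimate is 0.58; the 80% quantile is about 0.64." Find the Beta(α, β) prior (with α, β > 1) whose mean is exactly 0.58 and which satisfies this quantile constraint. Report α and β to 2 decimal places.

α ≈ 28.15, β ≈ 20.39

With mean 0.58 fixed, write α = 0.58s, β = 0.42s where s = α+β.
Need P(θ < 0.64) = 0.8 under Beta(0.58s, 0.42s). Normal approximation: (q−m)/√(m(1−m)/s) ≈ z_{0.8} = 0.842, so s ≈ 0.58·0.42·(0.842)²/(0.64−0.58)² = 47.9.
At s = 47.9: P(θ<0.64) ≈ 0.798. Adjusting to match 0.8 gives s ≈ 48.54.
So α = 0.58·48.54 ≈ 28.15, β = 0.42·48.54 ≈ 20.39.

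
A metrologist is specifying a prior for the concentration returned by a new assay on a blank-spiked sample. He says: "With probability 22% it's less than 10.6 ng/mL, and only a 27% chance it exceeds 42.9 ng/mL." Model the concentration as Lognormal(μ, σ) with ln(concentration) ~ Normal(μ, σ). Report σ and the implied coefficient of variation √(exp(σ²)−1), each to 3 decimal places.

If T ~ Lognormal(μ,σ) then ln T ~ Normal(μ,σ), so the p-quantile of ln T is μ + z_p·σ.
ln(10.6) = 2.361 and ln(42.9) = 3.759; z_{0.22} = -0.7722, z_{0.73} = 0.6128.
σ = (3.759 − 2.361)/(0.6128 − (-0.7722)) = 1.009.
μ = 2.361 − (-0.7722)·1.009 = 3.140.
CV = √(exp(σ²)−1) = √(exp(1.0189)−1) = 1.330.

σ ≈ 1.009, CV ≈ 1.330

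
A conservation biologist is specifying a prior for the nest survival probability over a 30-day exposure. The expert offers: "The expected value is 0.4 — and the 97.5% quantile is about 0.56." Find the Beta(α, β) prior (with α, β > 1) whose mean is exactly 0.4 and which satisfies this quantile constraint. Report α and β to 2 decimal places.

With mean 0.4 fixed, write α = 0.4s, β = 0.6s where s = α+β.
Need P(θ < 0.56) = 0.975 under Beta(0.4s, 0.6s). Normal approximation: (q−m)/√(m(1−m)/s) ≈ z_{0.975} = 1.96, so s ≈ 0.4·0.6·(1.96)²/(0.56−0.4)² = 36.0.
At s = 36.0: P(θ<0.56) ≈ 0.974. Adjusting to match 0.975 gives s ≈ 36.95.
So α = 0.4·36.95 ≈ 14.78, β = 0.6·36.95 ≈ 22.17.

α ≈ 14.78, β ≈ 22.17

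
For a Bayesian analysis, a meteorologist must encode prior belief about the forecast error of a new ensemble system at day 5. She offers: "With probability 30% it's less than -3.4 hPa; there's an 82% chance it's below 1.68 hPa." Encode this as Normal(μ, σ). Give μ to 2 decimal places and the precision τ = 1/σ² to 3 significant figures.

μ = -1.55, τ = 0.0803

For Normal(μ,σ), the p-quantile is μ + z_p·σ. Here z_{0.3} = -0.5244, z_{0.82} = 0.9154.
So -3.4 = μ − 0.5244σ and 1.68 = μ + 0.9154σ.
Subtracting: σ = (1.68 − -3.4)/(0.9154 − (-0.5244)) = 3.53.
Then μ = -3.4 − (-0.5244)·3.53 = -1.55.
Precision τ = 1/σ² = 1/3.528² = 0.0803.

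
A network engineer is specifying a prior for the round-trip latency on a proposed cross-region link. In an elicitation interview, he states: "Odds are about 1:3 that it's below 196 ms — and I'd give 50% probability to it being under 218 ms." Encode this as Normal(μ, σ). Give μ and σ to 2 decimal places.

μ = 218.00, σ = 32.62

The p-quantile of Normal(μ,σ) is μ + z_p·σ, with z_{0.25} = -0.6745 and z_{0.5} = 0.
Eliminate σ: μ = (z₂·x₁ − z₁·x₂)/(z₂ − z₁) = (0·196 − (-0.6745)·218)/0.6745 = 218.00.
Then σ = (x₂ − x₁)/(z₂ − z₁) = (218 − 196)/0.6745 = 32.62.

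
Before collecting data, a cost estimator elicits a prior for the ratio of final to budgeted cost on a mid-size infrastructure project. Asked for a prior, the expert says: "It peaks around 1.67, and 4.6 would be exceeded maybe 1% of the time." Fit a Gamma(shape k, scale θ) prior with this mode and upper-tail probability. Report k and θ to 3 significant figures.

Gamma(k,θ) with k>1 has mode (k−1)θ, so θ = 1.67/(k−1).
Need P(X < 4.6) = 0.99 with θ tied to k this way. Start at k = 2, θ = 1.67: P(X<4.6) ≈ 0.761.
Too low — raise k to concentrate. Iterating converges to k ≈ 5.47.
Then θ = 1.67/(5.47−1) ≈ 0.373.

k ≈ 5.47, θ ≈ 0.373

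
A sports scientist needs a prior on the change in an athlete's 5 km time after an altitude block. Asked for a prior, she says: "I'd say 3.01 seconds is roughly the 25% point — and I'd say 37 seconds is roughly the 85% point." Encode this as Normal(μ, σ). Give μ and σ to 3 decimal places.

For Normal(μ,σ), the p-quantile is μ + z_p·σ. Here z_{0.25} = -0.6745, z_{0.85} = 1.036.
So 3.01 = μ − 0.6745σ and 37 = μ + 1.036σ.
Subtracting: σ = (37 − 3.01)/(1.036 − (-0.6745)) = 19.866.
Then μ = 3.01 − (-0.6745)·19.866 = 16.410.

μ = 16.410, σ = 19.866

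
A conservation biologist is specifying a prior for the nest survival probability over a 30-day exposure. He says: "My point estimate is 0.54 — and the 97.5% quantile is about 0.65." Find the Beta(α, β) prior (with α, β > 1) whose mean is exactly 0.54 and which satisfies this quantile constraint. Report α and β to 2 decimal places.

With mean 0.54 fixed, write α = 0.54s, β = 0.46s where s = α+β.
Need P(θ < 0.65) = 0.975 under Beta(0.54s, 0.46s). Normal approximation: (q−m)/√(m(1−m)/s) ≈ z_{0.975} = 1.96, so s ≈ 0.54·0.46·(1.96)²/(0.65−0.54)² = 78.9.
At s = 78.9: P(θ<0.65) ≈ 0.977. Adjusting to match 0.975 gives s ≈ 76.00.
So α = 0.54·76.00 ≈ 41.04, β = 0.46·76.00 ≈ 34.96.

α ≈ 41.04, β ≈ 34.96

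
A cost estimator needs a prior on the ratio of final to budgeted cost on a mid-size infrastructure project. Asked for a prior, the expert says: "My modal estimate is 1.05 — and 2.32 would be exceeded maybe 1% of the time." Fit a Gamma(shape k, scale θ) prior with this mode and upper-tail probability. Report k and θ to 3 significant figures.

k ≈ 8.66, θ ≈ 0.137

Gamma(k,θ) with k>1 has mode (k−1)θ, so θ = 1.05/(k−1).
Need P(X < 2.32) = 0.99 with θ tied to k this way. Start at k = 2, θ = 1.05: P(X<2.32) ≈ 0.648.
Too low — raise k to concentrate. Iterating converges to k ≈ 8.66.
Then θ = 1.05/(8.66−1) ≈ 0.137.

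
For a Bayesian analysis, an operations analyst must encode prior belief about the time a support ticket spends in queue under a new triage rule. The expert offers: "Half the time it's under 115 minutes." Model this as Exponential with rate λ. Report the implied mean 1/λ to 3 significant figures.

mean ≈ 166 minutes

Exponential median = ln 2 / λ, so λ = ln 2 / 115.0 = 0.00603.
Mean = 1/λ = 166 minutes.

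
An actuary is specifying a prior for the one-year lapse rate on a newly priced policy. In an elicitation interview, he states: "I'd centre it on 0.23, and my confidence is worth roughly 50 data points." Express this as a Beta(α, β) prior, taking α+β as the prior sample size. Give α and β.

Under the effective-sample-size interpretation, Beta(α, β) has prior mean α/(α+β) and prior sample size α+β.
So α+β = 50 and α/(α+β) = 0.23, giving α = 0.23·50 = 11.5 and β = 50 − 11.5 = 38.5.

α = 11.5, β = 38.5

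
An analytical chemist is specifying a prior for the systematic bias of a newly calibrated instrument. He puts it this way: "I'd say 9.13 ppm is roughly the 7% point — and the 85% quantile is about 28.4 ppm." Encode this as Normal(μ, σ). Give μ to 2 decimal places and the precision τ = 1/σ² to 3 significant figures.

μ = 20.45, τ = 0.017

The p-quantile of Normal(μ,σ) is μ + z_p·σ, with z_{0.07} = -1.476 and z_{0.85} = 1.036.
Eliminate σ: μ = (z₂·x₁ − z₁·x₂)/(z₂ − z₁) = (1.036·9.13 − (-1.476)·28.4)/2.512 = 20.45.
Then σ = (x₂ − x₁)/(z₂ − z₁) = (28.4 − 9.13)/2.512 = 7.67.
Precision τ = 1/σ² = 1/7.67² = 0.017.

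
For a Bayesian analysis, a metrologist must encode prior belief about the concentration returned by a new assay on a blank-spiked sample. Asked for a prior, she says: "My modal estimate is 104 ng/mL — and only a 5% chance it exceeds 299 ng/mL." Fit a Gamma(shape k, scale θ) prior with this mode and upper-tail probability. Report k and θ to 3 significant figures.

k ≈ 3.39, θ ≈ 43.5

Gamma(k,θ) with k>1 has mode (k−1)θ, so θ = 104/(k−1).
Need P(X < 299) = 0.95 with θ tied to k this way. Start at k = 2, θ = 104: P(X<299) ≈ 0.781.
Too low — raise k to concentrate. Iterating converges to k ≈ 3.39.
Then θ = 104/(3.39−1) ≈ 43.5.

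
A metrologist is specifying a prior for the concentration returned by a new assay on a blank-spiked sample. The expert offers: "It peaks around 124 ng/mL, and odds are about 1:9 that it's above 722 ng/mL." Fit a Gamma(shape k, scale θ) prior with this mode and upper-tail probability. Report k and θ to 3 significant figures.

Gamma(k,θ) with k>1 has mode (k−1)θ, so θ = 124/(k−1).
Need P(X < 722) = 0.9 with θ tied to k this way. Start at k = 2, θ = 124: P(X<722) ≈ 0.980.
Too high — lower k to spread out. Iterating converges to k ≈ 1.55.
Then θ = 124/(1.55−1) ≈ 225.

k ≈ 1.55, θ ≈ 225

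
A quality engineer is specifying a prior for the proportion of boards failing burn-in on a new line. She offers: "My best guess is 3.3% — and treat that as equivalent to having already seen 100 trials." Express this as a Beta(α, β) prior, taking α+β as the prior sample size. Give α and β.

α = 3.3, β = 96.7

Under the effective-sample-size interpretation, Beta(α, β) has prior mean α/(α+β) and prior sample size α+β.
So α+β = 100 and α/(α+β) = 0.033, giving α = 0.033·100 = 3.3 and β = 100 − 3.3 = 96.7.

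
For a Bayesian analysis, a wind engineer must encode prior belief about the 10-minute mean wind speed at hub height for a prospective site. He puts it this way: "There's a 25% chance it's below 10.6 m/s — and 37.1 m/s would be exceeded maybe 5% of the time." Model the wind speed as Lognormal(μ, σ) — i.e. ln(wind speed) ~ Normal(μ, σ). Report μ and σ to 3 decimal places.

μ ≈ 2.725, σ ≈ 0.540

If T ~ Lognormal(μ,σ) then ln T ~ Normal(μ,σ), so the p-quantile of ln T is μ + z_p·σ.
ln(10.6) = 2.361 and ln(37.1) = 3.614; z_{0.25} = -0.6745, z_{0.95} = 1.645.
σ = (3.614 − 2.361)/(1.645 − (-0.6745)) = 0.540.
μ = 2.361 − (-0.6745)·0.540 = 2.725.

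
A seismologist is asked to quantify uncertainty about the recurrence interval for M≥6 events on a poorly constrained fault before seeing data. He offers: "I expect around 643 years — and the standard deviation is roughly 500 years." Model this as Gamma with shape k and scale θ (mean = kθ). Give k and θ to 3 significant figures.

For Gamma(k, scale θ): mean = kθ, variance = kθ², so CV = 1/√k.
CV = SD/mean = 500/643 = 0.7776, hence k = 1/CV² = 1.65.
Then θ = mean/k = 643/1.65 = 389.

k ≈ 1.65, θ ≈ 389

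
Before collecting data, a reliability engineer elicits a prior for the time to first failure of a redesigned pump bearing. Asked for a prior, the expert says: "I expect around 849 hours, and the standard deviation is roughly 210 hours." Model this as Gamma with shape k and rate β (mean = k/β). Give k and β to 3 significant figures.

For Gamma(k, rate β): mean = k/β, variance = k/β², so CV = 1/√k.
CV = SD/mean = 210/849 = 0.2473, hence k = 1/CV² = 16.3.
Then β = k/mean = 16.3/849 = 0.0193.

k ≈ 16.3, β ≈ 0.0193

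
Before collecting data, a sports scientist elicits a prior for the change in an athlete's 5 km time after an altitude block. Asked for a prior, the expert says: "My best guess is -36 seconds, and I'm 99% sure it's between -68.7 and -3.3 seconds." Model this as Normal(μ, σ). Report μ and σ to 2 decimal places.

μ = -36.00, σ = 12.69

A symmetric 99% interval runs μ ± z·σ with z = 2.576.
Half-width = 32.7, so σ = 32.7/2.576 = 12.69.
μ is the stated best guess, -36.00.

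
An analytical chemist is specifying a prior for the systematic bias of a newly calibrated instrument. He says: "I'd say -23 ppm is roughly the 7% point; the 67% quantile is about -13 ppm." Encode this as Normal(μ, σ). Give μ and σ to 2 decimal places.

For Normal(μ,σ), the p-quantile is μ + z_p·σ. Here z_{0.07} = -1.476, z_{0.67} = 0.4399.
So -23 = μ − 1.476σ and -13 = μ + 0.4399σ.
Subtracting: σ = (-13 − -23)/(0.4399 − (-1.476)) = 5.22.
Then μ = -23 − (-1.476)·5.22 = -15.30.

μ = -15.30, σ = 5.22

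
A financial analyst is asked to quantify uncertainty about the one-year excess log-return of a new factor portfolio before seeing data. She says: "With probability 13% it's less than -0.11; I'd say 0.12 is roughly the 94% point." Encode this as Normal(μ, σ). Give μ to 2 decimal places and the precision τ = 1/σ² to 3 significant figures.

The p-quantile of Normal(μ,σ) is μ + z_p·σ, with z_{0.13} = -1.126 and z_{0.94} = 1.555.
Eliminate σ: μ = (z₂·x₁ − z₁·x₂)/(z₂ − z₁) = (1.555·-0.11 − (-1.126)·0.12)/2.681 = -0.01.
Then σ = (x₂ − x₁)/(z₂ − z₁) = (0.12 − -0.11)/2.681 = 0.09.
Precision τ = 1/σ² = 1/0.08578² = 136.

μ = -0.01, τ = 136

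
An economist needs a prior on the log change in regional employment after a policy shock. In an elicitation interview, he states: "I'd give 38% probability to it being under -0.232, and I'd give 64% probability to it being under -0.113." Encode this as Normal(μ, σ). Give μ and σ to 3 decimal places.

For Normal(μ,σ), the p-quantile is μ + z_p·σ. Here z_{0.38} = -0.3055, z_{0.64} = 0.3585.
So -0.232 = μ − 0.3055σ and -0.113 = μ + 0.3585σ.
Subtracting: σ = (-0.113 − -0.232)/(0.3585 − (-0.3055)) = 0.179.
Then μ = -0.232 − (-0.3055)·0.179 = -0.177.

μ = -0.177, σ = 0.179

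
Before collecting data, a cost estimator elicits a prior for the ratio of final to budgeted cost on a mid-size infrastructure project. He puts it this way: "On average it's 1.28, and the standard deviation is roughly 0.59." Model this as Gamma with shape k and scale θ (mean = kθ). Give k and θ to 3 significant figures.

For Gamma(k, scale θ): mean = kθ, variance = kθ², so CV = 1/√k.
CV = SD/mean = 0.59/1.28 = 0.4609, hence k = 1/CV² = 4.71.
Then θ = mean/k = 1.28/4.71 = 0.272.

k ≈ 4.71, θ ≈ 0.272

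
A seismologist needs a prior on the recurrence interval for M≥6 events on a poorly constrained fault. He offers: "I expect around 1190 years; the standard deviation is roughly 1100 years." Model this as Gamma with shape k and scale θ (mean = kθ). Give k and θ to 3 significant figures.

k ≈ 1.17, θ ≈ 1020

For Gamma(k, scale θ): mean = kθ, variance = kθ², so CV = 1/√k.
CV = SD/mean = 1100/1190 = 0.9244, hence k = 1/CV² = 1.17.
Then θ = mean/k = 1190/1.17 = 1020.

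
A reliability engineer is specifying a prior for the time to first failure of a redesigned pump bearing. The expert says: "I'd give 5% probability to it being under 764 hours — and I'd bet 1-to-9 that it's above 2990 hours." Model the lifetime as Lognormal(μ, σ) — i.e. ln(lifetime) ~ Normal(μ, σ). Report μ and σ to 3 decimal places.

μ ≈ 7.405, σ ≈ 0.466

If T ~ Lognormal(μ,σ) then ln T ~ Normal(μ,σ), so the p-quantile of ln T is μ + z_p·σ.
ln(764) = 6.639 and ln(2990) = 8.003; z_{0.05} = -1.645, z_{0.9} = 1.282.
σ = (8.003 − 6.639)/(1.282 − (-1.645)) = 0.466.
μ = 6.639 − (-1.645)·0.466 = 7.405.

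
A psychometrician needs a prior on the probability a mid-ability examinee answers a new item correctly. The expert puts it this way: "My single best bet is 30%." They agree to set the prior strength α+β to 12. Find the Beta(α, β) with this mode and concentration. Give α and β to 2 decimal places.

α = 4.00, β = 8.00

For α,β > 1 the Beta mode is (α−1)/(α+β−2). With α+β = 12, the mode is (α−1)/10.
Set (α−1)/10 = 0.3 → α = 1 + 0.3·10 = 4.00.
β = 12 − α = 8.00.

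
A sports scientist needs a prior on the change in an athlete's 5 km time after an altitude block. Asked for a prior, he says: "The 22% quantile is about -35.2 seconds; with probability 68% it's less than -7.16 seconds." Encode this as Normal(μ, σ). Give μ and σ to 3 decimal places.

μ = -17.737, σ = 22.615

The p-quantile of Normal(μ,σ) is μ + z_p·σ, with z_{0.22} = -0.7722 and z_{0.68} = 0.4677.
Eliminate σ: μ = (z₂·x₁ − z₁·x₂)/(z₂ − z₁) = (0.4677·-35.2 − (-0.7722)·-7.16)/1.24 = -17.737.
Then σ = (x₂ − x₁)/(z₂ − z₁) = (-7.16 − -35.2)/1.24 = 22.615.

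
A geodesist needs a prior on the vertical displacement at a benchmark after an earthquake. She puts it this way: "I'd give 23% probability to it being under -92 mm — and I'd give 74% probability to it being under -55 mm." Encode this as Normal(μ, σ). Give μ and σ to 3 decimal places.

μ = -72.222, σ = 26.769

For Normal(μ,σ), the p-quantile is μ + z_p·σ. Here z_{0.23} = -0.7388, z_{0.74} = 0.6433.
So -92 = μ − 0.7388σ and -55 = μ + 0.6433σ.
Subtracting: σ = (-55 − -92)/(0.6433 − (-0.7388)) = 26.769.
Then μ = -92 − (-0.7388)·26.769 = -72.222.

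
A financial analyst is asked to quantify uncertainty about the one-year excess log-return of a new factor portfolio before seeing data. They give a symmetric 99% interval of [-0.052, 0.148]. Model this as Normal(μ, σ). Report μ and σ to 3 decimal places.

μ = 0.048, σ = 0.039

A symmetric 99% interval runs μ ± z·σ with z = 2.576.
Half-width = 0.1, so σ = 0.1/2.576 = 0.039.
μ is the interval midpoint, 0.048.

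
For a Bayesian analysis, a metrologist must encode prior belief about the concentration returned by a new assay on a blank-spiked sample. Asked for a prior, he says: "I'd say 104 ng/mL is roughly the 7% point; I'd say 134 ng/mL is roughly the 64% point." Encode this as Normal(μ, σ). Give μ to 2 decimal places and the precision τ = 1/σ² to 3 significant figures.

For Normal(μ,σ), the p-quantile is μ + z_p·σ. Here z_{0.07} = -1.476, z_{0.64} = 0.3585.
So 104 = μ − 1.476σ and 134 = μ + 0.3585σ.
Subtracting: σ = (134 − 104)/(0.3585 − (-1.476)) = 16.36.
Then μ = 104 − (-1.476)·16.36 = 128.14.
Precision τ = 1/σ² = 1/16.36² = 0.00374.

μ = 128.14, τ = 0.00374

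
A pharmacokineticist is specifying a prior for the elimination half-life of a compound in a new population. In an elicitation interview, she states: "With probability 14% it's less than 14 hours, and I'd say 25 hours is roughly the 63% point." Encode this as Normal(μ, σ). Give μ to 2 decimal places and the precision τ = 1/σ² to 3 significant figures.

The p-quantile of Normal(μ,σ) is μ + z_p·σ, with z_{0.14} = -1.08 and z_{0.63} = 0.3319.
Eliminate σ: μ = (z₂·x₁ − z₁·x₂)/(z₂ − z₁) = (0.3319·14 − (-1.08)·25)/1.412 = 22.42.
Then σ = (x₂ − x₁)/(z₂ − z₁) = (25 − 14)/1.412 = 7.79.
Precision τ = 1/σ² = 1/7.789² = 0.0165.

μ = 22.42, τ = 0.0165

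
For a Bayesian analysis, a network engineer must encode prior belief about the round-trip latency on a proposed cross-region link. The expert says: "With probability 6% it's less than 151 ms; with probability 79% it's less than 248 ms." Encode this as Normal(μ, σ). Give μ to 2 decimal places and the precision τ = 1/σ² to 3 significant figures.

For Normal(μ,σ), the p-quantile is μ + z_p·σ. Here z_{0.06} = -1.555, z_{0.79} = 0.8064.
So 151 = μ − 1.555σ and 248 = μ + 0.8064σ.
Subtracting: σ = (248 − 151)/(0.8064 − (-1.555)) = 41.08.
Then μ = 151 − (-1.555)·41.08 = 214.87.
Precision τ = 1/σ² = 1/41.08² = 0.000593.

μ = 214.87, τ = 0.000593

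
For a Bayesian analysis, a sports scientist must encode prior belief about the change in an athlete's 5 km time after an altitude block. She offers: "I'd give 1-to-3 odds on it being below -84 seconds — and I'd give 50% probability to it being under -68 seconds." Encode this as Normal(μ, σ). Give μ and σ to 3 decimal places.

For Normal(μ,σ), the p-quantile is μ + z_p·σ. Here z_{0.25} = -0.6745, z_{0.5} = 0.
So -84 = μ − 0.6745σ and -68 = μ + 0σ.
Subtracting: σ = (-68 − -84)/(0 − (-0.6745)) = 23.722.
Then μ = -84 − (-0.6745)·23.722 = -68.000.

μ = -68.000, σ = 23.722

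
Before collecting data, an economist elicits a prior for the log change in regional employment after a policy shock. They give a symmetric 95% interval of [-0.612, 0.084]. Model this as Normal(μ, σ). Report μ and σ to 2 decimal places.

μ = -0.26, σ = 0.18

A symmetric 95% interval runs μ ± z·σ with z = 1.96.
Half-width = 0.348, so σ = 0.348/1.96 = 0.18.
μ is the interval midpoint, -0.26.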